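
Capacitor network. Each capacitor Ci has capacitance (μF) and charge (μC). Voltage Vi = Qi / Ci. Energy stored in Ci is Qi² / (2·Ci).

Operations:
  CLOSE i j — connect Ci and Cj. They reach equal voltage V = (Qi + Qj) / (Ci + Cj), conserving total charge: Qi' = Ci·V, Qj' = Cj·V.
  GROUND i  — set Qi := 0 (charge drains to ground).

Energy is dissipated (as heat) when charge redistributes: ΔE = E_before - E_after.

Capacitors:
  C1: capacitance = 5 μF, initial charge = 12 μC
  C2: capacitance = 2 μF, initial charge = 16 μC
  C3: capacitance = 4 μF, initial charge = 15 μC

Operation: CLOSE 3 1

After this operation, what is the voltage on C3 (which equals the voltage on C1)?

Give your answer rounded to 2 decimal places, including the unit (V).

Answer: 3.00 V

Derivation:
Initial: C1(5μF, Q=12μC, V=2.40V), C2(2μF, Q=16μC, V=8.00V), C3(4μF, Q=15μC, V=3.75V)
Op 1: CLOSE 3-1: Q_total=27.00, C_total=9.00, V=3.00; Q3=12.00, Q1=15.00; dissipated=2.025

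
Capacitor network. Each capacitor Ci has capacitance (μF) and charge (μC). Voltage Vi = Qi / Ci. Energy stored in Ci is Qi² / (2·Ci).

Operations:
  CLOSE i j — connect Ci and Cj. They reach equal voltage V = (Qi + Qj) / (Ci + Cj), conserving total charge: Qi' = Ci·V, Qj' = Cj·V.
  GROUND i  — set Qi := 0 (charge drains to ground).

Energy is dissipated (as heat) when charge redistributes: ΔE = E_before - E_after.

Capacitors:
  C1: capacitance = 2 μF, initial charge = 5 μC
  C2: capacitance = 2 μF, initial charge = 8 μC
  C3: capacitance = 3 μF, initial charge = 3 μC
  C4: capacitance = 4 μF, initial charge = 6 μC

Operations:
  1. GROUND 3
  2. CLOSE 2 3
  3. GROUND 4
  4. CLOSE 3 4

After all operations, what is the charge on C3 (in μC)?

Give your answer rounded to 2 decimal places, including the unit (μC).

Answer: 2.06 μC

Derivation:
Initial: C1(2μF, Q=5μC, V=2.50V), C2(2μF, Q=8μC, V=4.00V), C3(3μF, Q=3μC, V=1.00V), C4(4μF, Q=6μC, V=1.50V)
Op 1: GROUND 3: Q3=0; energy lost=1.500
Op 2: CLOSE 2-3: Q_total=8.00, C_total=5.00, V=1.60; Q2=3.20, Q3=4.80; dissipated=9.600
Op 3: GROUND 4: Q4=0; energy lost=4.500
Op 4: CLOSE 3-4: Q_total=4.80, C_total=7.00, V=0.69; Q3=2.06, Q4=2.74; dissipated=2.194
Final charges: Q1=5.00, Q2=3.20, Q3=2.06, Q4=2.74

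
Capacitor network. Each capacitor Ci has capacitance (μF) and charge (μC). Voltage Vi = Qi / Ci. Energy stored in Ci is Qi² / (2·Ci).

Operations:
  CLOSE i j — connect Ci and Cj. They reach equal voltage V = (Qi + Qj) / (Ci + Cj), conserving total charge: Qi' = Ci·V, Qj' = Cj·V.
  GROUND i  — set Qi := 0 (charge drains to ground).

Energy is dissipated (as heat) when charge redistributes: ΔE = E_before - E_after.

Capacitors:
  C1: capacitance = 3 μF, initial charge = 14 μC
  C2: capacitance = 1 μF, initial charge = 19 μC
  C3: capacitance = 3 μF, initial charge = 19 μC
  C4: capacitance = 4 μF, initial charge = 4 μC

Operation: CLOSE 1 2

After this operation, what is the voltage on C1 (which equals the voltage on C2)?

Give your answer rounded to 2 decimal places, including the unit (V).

Answer: 8.25 V

Derivation:
Initial: C1(3μF, Q=14μC, V=4.67V), C2(1μF, Q=19μC, V=19.00V), C3(3μF, Q=19μC, V=6.33V), C4(4μF, Q=4μC, V=1.00V)
Op 1: CLOSE 1-2: Q_total=33.00, C_total=4.00, V=8.25; Q1=24.75, Q2=8.25; dissipated=77.042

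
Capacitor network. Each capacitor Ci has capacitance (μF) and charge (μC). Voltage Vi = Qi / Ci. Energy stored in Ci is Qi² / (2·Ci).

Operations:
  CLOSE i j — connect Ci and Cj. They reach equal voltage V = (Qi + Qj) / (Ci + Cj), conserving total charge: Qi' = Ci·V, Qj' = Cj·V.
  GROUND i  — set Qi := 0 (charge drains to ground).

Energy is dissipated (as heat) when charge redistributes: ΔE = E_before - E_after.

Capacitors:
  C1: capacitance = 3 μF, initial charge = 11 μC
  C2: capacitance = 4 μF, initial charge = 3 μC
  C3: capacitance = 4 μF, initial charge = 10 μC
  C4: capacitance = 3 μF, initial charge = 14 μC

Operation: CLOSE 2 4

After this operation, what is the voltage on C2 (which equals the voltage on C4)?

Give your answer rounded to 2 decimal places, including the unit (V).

Answer: 2.43 V

Derivation:
Initial: C1(3μF, Q=11μC, V=3.67V), C2(4μF, Q=3μC, V=0.75V), C3(4μF, Q=10μC, V=2.50V), C4(3μF, Q=14μC, V=4.67V)
Op 1: CLOSE 2-4: Q_total=17.00, C_total=7.00, V=2.43; Q2=9.71, Q4=7.29; dissipated=13.149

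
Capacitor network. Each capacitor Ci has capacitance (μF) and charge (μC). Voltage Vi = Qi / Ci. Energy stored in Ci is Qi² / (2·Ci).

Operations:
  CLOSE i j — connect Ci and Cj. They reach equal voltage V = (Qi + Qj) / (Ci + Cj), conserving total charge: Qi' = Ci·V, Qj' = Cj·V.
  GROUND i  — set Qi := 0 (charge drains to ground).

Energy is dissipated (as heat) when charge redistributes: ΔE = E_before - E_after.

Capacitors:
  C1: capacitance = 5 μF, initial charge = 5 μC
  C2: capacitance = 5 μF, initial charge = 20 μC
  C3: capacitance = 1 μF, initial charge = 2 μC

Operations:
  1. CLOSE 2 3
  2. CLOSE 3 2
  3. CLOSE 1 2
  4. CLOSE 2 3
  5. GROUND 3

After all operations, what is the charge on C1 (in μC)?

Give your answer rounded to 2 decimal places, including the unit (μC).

Answer: 11.67 μC

Derivation:
Initial: C1(5μF, Q=5μC, V=1.00V), C2(5μF, Q=20μC, V=4.00V), C3(1μF, Q=2μC, V=2.00V)
Op 1: CLOSE 2-3: Q_total=22.00, C_total=6.00, V=3.67; Q2=18.33, Q3=3.67; dissipated=1.667
Op 2: CLOSE 3-2: Q_total=22.00, C_total=6.00, V=3.67; Q3=3.67, Q2=18.33; dissipated=0.000
Op 3: CLOSE 1-2: Q_total=23.33, C_total=10.00, V=2.33; Q1=11.67, Q2=11.67; dissipated=8.889
Op 4: CLOSE 2-3: Q_total=15.33, C_total=6.00, V=2.56; Q2=12.78, Q3=2.56; dissipated=0.741
Op 5: GROUND 3: Q3=0; energy lost=3.265
Final charges: Q1=11.67, Q2=12.78, Q3=0.00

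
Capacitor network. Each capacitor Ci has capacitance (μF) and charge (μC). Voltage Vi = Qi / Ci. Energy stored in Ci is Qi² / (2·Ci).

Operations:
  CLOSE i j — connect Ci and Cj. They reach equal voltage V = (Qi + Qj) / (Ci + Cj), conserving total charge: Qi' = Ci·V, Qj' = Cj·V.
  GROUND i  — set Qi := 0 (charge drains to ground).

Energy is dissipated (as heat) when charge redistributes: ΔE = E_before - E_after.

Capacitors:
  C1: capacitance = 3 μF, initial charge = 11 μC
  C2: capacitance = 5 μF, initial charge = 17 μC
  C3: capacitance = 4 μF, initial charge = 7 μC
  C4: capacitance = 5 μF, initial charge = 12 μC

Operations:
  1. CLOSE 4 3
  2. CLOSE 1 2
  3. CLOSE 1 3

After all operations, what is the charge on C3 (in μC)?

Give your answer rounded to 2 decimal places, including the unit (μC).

Initial: C1(3μF, Q=11μC, V=3.67V), C2(5μF, Q=17μC, V=3.40V), C3(4μF, Q=7μC, V=1.75V), C4(5μF, Q=12μC, V=2.40V)
Op 1: CLOSE 4-3: Q_total=19.00, C_total=9.00, V=2.11; Q4=10.56, Q3=8.44; dissipated=0.469
Op 2: CLOSE 1-2: Q_total=28.00, C_total=8.00, V=3.50; Q1=10.50, Q2=17.50; dissipated=0.067
Op 3: CLOSE 1-3: Q_total=18.94, C_total=7.00, V=2.71; Q1=8.12, Q3=10.83; dissipated=1.653
Final charges: Q1=8.12, Q2=17.50, Q3=10.83, Q4=10.56

Answer: 10.83 μC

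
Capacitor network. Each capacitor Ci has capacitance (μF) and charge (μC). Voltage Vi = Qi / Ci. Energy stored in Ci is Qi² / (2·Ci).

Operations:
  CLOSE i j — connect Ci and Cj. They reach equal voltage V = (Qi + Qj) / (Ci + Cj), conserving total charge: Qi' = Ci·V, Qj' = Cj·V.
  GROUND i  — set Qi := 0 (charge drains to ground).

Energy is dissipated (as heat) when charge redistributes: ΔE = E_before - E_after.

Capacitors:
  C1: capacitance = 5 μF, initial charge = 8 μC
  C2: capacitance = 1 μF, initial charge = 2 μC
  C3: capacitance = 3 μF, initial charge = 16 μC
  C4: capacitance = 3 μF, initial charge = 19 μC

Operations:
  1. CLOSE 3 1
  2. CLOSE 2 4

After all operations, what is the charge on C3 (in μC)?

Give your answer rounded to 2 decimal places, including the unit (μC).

Initial: C1(5μF, Q=8μC, V=1.60V), C2(1μF, Q=2μC, V=2.00V), C3(3μF, Q=16μC, V=5.33V), C4(3μF, Q=19μC, V=6.33V)
Op 1: CLOSE 3-1: Q_total=24.00, C_total=8.00, V=3.00; Q3=9.00, Q1=15.00; dissipated=13.067
Op 2: CLOSE 2-4: Q_total=21.00, C_total=4.00, V=5.25; Q2=5.25, Q4=15.75; dissipated=7.042
Final charges: Q1=15.00, Q2=5.25, Q3=9.00, Q4=15.75

Answer: 9.00 μC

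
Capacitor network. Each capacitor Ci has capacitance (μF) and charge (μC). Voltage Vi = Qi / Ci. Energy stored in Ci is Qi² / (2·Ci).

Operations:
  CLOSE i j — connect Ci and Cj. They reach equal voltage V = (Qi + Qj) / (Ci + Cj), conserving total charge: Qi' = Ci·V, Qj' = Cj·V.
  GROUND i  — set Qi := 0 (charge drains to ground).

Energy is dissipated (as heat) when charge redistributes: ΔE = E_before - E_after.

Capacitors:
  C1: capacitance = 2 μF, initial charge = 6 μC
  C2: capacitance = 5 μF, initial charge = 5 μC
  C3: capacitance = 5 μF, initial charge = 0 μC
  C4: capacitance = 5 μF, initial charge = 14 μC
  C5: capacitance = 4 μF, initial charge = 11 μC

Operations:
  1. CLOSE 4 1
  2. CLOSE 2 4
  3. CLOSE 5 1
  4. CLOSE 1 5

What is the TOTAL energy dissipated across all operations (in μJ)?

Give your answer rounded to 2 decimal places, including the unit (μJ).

Initial: C1(2μF, Q=6μC, V=3.00V), C2(5μF, Q=5μC, V=1.00V), C3(5μF, Q=0μC, V=0.00V), C4(5μF, Q=14μC, V=2.80V), C5(4μF, Q=11μC, V=2.75V)
Op 1: CLOSE 4-1: Q_total=20.00, C_total=7.00, V=2.86; Q4=14.29, Q1=5.71; dissipated=0.029
Op 2: CLOSE 2-4: Q_total=19.29, C_total=10.00, V=1.93; Q2=9.64, Q4=9.64; dissipated=4.311
Op 3: CLOSE 5-1: Q_total=16.71, C_total=6.00, V=2.79; Q5=11.14, Q1=5.57; dissipated=0.008
Op 4: CLOSE 1-5: Q_total=16.71, C_total=6.00, V=2.79; Q1=5.57, Q5=11.14; dissipated=0.000
Total dissipated: 4.347 μJ

Answer: 4.35 μJ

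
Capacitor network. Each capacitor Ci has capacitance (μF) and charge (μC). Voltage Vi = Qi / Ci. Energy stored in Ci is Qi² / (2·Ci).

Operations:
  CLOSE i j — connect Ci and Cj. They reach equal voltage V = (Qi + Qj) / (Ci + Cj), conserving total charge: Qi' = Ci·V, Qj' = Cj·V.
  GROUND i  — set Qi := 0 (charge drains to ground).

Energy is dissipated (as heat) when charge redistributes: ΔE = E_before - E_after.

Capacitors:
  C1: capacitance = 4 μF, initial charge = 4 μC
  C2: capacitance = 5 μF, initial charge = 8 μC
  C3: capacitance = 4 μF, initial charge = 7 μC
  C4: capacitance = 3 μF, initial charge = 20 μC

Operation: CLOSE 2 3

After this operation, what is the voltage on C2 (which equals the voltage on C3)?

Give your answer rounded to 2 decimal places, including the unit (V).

Initial: C1(4μF, Q=4μC, V=1.00V), C2(5μF, Q=8μC, V=1.60V), C3(4μF, Q=7μC, V=1.75V), C4(3μF, Q=20μC, V=6.67V)
Op 1: CLOSE 2-3: Q_total=15.00, C_total=9.00, V=1.67; Q2=8.33, Q3=6.67; dissipated=0.025

Answer: 1.67 V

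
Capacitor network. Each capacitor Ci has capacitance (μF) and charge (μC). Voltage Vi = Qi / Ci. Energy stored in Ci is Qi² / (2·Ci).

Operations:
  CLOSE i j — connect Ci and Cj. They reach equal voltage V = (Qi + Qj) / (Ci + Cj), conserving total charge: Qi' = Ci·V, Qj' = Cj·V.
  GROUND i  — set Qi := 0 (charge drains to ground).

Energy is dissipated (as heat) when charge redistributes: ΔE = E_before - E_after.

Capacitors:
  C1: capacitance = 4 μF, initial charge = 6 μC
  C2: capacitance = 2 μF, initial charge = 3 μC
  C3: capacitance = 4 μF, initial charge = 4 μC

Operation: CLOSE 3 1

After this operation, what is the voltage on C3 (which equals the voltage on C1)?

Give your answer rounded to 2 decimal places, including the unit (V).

Answer: 1.25 V

Derivation:
Initial: C1(4μF, Q=6μC, V=1.50V), C2(2μF, Q=3μC, V=1.50V), C3(4μF, Q=4μC, V=1.00V)
Op 1: CLOSE 3-1: Q_total=10.00, C_total=8.00, V=1.25; Q3=5.00, Q1=5.00; dissipated=0.250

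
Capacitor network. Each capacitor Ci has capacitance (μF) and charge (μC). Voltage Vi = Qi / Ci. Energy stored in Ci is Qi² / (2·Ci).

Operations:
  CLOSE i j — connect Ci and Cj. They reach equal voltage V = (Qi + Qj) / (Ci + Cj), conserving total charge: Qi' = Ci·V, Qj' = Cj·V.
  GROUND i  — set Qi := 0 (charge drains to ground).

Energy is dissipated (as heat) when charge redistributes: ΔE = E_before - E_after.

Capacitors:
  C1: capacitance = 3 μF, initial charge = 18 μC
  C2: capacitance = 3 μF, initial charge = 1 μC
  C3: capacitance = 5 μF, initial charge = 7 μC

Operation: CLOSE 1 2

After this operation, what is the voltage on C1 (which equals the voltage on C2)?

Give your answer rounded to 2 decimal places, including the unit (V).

Answer: 3.17 V

Derivation:
Initial: C1(3μF, Q=18μC, V=6.00V), C2(3μF, Q=1μC, V=0.33V), C3(5μF, Q=7μC, V=1.40V)
Op 1: CLOSE 1-2: Q_total=19.00, C_total=6.00, V=3.17; Q1=9.50, Q2=9.50; dissipated=24.083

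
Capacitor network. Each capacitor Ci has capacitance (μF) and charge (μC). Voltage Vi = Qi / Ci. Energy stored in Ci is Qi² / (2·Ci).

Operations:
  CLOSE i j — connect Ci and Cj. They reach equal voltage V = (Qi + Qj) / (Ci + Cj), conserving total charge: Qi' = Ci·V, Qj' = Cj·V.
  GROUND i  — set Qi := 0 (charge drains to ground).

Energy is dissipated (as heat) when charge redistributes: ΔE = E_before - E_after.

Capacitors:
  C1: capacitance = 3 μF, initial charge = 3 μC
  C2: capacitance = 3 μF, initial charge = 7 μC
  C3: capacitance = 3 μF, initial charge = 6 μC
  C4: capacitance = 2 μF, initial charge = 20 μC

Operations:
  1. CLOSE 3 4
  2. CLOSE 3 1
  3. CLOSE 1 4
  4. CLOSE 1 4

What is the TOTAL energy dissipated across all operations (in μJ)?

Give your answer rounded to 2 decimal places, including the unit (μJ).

Answer: 54.28 μJ

Derivation:
Initial: C1(3μF, Q=3μC, V=1.00V), C2(3μF, Q=7μC, V=2.33V), C3(3μF, Q=6μC, V=2.00V), C4(2μF, Q=20μC, V=10.00V)
Op 1: CLOSE 3-4: Q_total=26.00, C_total=5.00, V=5.20; Q3=15.60, Q4=10.40; dissipated=38.400
Op 2: CLOSE 3-1: Q_total=18.60, C_total=6.00, V=3.10; Q3=9.30, Q1=9.30; dissipated=13.230
Op 3: CLOSE 1-4: Q_total=19.70, C_total=5.00, V=3.94; Q1=11.82, Q4=7.88; dissipated=2.646
Op 4: CLOSE 1-4: Q_total=19.70, C_total=5.00, V=3.94; Q1=11.82, Q4=7.88; dissipated=0.000
Total dissipated: 54.276 μJ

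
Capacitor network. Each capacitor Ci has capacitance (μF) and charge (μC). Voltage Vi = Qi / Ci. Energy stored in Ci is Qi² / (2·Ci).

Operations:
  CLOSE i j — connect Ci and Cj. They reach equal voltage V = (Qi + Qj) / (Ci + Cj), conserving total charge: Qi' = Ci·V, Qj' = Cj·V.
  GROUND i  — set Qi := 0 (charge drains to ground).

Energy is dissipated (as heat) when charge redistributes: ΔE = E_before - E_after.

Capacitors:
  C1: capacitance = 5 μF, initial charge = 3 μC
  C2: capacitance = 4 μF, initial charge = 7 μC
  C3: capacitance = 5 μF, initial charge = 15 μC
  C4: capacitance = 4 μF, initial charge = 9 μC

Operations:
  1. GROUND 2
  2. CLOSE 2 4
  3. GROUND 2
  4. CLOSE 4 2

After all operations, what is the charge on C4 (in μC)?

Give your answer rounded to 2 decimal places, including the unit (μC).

Initial: C1(5μF, Q=3μC, V=0.60V), C2(4μF, Q=7μC, V=1.75V), C3(5μF, Q=15μC, V=3.00V), C4(4μF, Q=9μC, V=2.25V)
Op 1: GROUND 2: Q2=0; energy lost=6.125
Op 2: CLOSE 2-4: Q_total=9.00, C_total=8.00, V=1.12; Q2=4.50, Q4=4.50; dissipated=5.062
Op 3: GROUND 2: Q2=0; energy lost=2.531
Op 4: CLOSE 4-2: Q_total=4.50, C_total=8.00, V=0.56; Q4=2.25, Q2=2.25; dissipated=1.266
Final charges: Q1=3.00, Q2=2.25, Q3=15.00, Q4=2.25

Answer: 2.25 μC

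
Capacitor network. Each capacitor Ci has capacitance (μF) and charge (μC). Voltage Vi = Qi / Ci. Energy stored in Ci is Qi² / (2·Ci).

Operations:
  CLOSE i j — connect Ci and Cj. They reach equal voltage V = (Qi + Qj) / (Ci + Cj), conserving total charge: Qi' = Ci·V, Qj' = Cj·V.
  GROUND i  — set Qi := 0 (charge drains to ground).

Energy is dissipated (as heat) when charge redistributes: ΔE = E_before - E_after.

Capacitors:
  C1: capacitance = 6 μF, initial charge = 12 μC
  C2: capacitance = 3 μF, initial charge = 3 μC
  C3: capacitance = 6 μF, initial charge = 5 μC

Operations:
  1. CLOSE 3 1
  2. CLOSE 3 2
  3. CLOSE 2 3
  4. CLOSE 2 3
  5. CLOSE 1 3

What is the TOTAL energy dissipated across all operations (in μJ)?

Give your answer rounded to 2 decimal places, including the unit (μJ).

Initial: C1(6μF, Q=12μC, V=2.00V), C2(3μF, Q=3μC, V=1.00V), C3(6μF, Q=5μC, V=0.83V)
Op 1: CLOSE 3-1: Q_total=17.00, C_total=12.00, V=1.42; Q3=8.50, Q1=8.50; dissipated=2.042
Op 2: CLOSE 3-2: Q_total=11.50, C_total=9.00, V=1.28; Q3=7.67, Q2=3.83; dissipated=0.174
Op 3: CLOSE 2-3: Q_total=11.50, C_total=9.00, V=1.28; Q2=3.83, Q3=7.67; dissipated=0.000
Op 4: CLOSE 2-3: Q_total=11.50, C_total=9.00, V=1.28; Q2=3.83, Q3=7.67; dissipated=0.000
Op 5: CLOSE 1-3: Q_total=16.17, C_total=12.00, V=1.35; Q1=8.08, Q3=8.08; dissipated=0.029
Total dissipated: 2.244 μJ

Answer: 2.24 μJ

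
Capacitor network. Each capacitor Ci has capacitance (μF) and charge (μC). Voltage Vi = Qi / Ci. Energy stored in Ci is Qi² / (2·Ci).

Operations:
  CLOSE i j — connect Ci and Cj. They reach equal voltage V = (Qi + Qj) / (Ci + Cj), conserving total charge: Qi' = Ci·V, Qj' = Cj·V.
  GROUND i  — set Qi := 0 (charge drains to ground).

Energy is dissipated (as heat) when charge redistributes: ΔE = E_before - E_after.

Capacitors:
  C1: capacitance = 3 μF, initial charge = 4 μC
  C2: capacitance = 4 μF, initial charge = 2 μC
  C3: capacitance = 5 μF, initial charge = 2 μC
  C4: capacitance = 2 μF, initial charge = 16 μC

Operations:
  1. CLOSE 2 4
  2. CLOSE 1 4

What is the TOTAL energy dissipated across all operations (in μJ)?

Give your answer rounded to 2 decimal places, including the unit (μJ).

Answer: 39.17 μJ

Derivation:
Initial: C1(3μF, Q=4μC, V=1.33V), C2(4μF, Q=2μC, V=0.50V), C3(5μF, Q=2μC, V=0.40V), C4(2μF, Q=16μC, V=8.00V)
Op 1: CLOSE 2-4: Q_total=18.00, C_total=6.00, V=3.00; Q2=12.00, Q4=6.00; dissipated=37.500
Op 2: CLOSE 1-4: Q_total=10.00, C_total=5.00, V=2.00; Q1=6.00, Q4=4.00; dissipated=1.667
Total dissipated: 39.167 μJ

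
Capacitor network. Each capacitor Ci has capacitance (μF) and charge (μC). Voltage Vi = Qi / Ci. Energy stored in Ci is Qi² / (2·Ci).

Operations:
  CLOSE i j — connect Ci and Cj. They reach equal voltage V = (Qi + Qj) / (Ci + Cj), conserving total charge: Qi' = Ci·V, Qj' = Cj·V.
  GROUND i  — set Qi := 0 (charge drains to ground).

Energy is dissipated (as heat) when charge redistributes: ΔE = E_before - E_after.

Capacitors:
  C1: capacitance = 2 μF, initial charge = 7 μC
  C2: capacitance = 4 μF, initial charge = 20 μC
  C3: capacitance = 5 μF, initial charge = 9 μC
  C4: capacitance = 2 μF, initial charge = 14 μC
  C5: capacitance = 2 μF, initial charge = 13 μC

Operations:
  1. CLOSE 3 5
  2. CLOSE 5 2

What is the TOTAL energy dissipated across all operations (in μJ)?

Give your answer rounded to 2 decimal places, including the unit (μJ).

Answer: 18.08 μJ

Derivation:
Initial: C1(2μF, Q=7μC, V=3.50V), C2(4μF, Q=20μC, V=5.00V), C3(5μF, Q=9μC, V=1.80V), C4(2μF, Q=14μC, V=7.00V), C5(2μF, Q=13μC, V=6.50V)
Op 1: CLOSE 3-5: Q_total=22.00, C_total=7.00, V=3.14; Q3=15.71, Q5=6.29; dissipated=15.779
Op 2: CLOSE 5-2: Q_total=26.29, C_total=6.00, V=4.38; Q5=8.76, Q2=17.52; dissipated=2.299
Total dissipated: 18.078 μJ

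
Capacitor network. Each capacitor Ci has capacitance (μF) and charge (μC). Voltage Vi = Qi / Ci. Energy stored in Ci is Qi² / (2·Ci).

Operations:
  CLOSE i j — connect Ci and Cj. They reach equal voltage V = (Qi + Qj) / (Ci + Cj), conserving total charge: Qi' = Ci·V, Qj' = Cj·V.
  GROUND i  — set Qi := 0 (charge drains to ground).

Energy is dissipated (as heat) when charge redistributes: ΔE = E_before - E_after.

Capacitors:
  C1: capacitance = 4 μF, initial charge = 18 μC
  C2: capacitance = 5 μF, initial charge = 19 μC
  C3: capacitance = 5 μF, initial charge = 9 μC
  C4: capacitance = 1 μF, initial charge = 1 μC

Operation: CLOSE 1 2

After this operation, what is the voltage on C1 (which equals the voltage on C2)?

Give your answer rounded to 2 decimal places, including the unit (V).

Answer: 4.11 V

Derivation:
Initial: C1(4μF, Q=18μC, V=4.50V), C2(5μF, Q=19μC, V=3.80V), C3(5μF, Q=9μC, V=1.80V), C4(1μF, Q=1μC, V=1.00V)
Op 1: CLOSE 1-2: Q_total=37.00, C_total=9.00, V=4.11; Q1=16.44, Q2=20.56; dissipated=0.544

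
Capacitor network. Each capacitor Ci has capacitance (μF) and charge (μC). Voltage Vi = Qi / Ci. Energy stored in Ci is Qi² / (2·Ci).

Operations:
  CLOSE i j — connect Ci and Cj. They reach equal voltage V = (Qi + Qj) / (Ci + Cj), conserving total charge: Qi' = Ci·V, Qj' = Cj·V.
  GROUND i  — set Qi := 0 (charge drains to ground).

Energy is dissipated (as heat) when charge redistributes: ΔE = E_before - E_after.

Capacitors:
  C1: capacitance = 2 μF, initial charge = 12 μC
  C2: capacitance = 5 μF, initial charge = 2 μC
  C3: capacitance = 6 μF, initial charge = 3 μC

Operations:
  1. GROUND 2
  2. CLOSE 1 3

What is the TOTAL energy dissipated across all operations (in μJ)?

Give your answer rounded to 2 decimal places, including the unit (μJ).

Initial: C1(2μF, Q=12μC, V=6.00V), C2(5μF, Q=2μC, V=0.40V), C3(6μF, Q=3μC, V=0.50V)
Op 1: GROUND 2: Q2=0; energy lost=0.400
Op 2: CLOSE 1-3: Q_total=15.00, C_total=8.00, V=1.88; Q1=3.75, Q3=11.25; dissipated=22.688
Total dissipated: 23.087 μJ

Answer: 23.09 μJ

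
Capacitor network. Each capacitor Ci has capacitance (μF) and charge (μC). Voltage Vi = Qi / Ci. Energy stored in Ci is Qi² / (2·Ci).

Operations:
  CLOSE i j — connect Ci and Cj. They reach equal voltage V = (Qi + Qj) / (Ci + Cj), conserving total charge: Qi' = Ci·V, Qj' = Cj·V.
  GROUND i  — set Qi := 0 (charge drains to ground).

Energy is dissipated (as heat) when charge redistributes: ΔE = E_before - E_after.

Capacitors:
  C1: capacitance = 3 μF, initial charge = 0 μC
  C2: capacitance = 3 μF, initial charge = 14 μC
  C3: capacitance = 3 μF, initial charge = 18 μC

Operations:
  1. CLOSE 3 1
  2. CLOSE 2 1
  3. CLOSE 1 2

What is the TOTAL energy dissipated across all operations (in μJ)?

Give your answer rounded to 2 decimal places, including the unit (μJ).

Answer: 29.08 μJ

Derivation:
Initial: C1(3μF, Q=0μC, V=0.00V), C2(3μF, Q=14μC, V=4.67V), C3(3μF, Q=18μC, V=6.00V)
Op 1: CLOSE 3-1: Q_total=18.00, C_total=6.00, V=3.00; Q3=9.00, Q1=9.00; dissipated=27.000
Op 2: CLOSE 2-1: Q_total=23.00, C_total=6.00, V=3.83; Q2=11.50, Q1=11.50; dissipated=2.083
Op 3: CLOSE 1-2: Q_total=23.00, C_total=6.00, V=3.83; Q1=11.50, Q2=11.50; dissipated=0.000
Total dissipated: 29.083 μJ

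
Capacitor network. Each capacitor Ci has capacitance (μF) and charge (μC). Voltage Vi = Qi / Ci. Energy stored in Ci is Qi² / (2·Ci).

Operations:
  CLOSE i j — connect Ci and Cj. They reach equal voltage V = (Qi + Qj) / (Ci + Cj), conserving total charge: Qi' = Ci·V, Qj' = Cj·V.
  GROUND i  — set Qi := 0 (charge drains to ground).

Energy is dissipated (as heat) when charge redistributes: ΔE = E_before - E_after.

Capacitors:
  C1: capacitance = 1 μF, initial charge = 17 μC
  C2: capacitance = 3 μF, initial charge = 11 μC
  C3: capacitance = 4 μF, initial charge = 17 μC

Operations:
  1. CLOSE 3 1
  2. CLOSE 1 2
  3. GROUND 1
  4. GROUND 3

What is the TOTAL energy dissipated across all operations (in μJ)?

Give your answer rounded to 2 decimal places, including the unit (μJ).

Initial: C1(1μF, Q=17μC, V=17.00V), C2(3μF, Q=11μC, V=3.67V), C3(4μF, Q=17μC, V=4.25V)
Op 1: CLOSE 3-1: Q_total=34.00, C_total=5.00, V=6.80; Q3=27.20, Q1=6.80; dissipated=65.025
Op 2: CLOSE 1-2: Q_total=17.80, C_total=4.00, V=4.45; Q1=4.45, Q2=13.35; dissipated=3.682
Op 3: GROUND 1: Q1=0; energy lost=9.901
Op 4: GROUND 3: Q3=0; energy lost=92.480
Total dissipated: 171.088 μJ

Answer: 171.09 μJ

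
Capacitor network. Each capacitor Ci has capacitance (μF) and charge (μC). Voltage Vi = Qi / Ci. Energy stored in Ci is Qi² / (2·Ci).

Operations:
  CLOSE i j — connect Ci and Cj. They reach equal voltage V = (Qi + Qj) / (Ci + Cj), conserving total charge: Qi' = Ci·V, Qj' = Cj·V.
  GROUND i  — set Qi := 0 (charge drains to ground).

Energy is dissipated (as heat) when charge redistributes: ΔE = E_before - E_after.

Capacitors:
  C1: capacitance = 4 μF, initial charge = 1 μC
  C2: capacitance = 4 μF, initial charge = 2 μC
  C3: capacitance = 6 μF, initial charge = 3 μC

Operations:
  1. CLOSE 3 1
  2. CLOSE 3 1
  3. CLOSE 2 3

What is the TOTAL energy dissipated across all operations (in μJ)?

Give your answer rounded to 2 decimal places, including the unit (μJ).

Initial: C1(4μF, Q=1μC, V=0.25V), C2(4μF, Q=2μC, V=0.50V), C3(6μF, Q=3μC, V=0.50V)
Op 1: CLOSE 3-1: Q_total=4.00, C_total=10.00, V=0.40; Q3=2.40, Q1=1.60; dissipated=0.075
Op 2: CLOSE 3-1: Q_total=4.00, C_total=10.00, V=0.40; Q3=2.40, Q1=1.60; dissipated=0.000
Op 3: CLOSE 2-3: Q_total=4.40, C_total=10.00, V=0.44; Q2=1.76, Q3=2.64; dissipated=0.012
Total dissipated: 0.087 μJ

Answer: 0.09 μJ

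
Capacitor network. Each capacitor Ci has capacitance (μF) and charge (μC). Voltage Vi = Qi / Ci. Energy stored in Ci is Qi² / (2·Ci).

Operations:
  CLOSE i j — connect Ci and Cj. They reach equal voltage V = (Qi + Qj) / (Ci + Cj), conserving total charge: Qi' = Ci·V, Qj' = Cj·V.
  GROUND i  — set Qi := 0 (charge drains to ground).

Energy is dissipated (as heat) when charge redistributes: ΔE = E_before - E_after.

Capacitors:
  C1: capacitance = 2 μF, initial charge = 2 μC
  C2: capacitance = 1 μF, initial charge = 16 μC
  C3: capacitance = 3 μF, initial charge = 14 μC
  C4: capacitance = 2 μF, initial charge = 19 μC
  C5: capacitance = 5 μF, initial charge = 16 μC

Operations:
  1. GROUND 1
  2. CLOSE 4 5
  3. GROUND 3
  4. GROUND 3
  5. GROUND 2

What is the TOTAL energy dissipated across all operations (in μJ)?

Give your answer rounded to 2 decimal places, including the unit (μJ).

Initial: C1(2μF, Q=2μC, V=1.00V), C2(1μF, Q=16μC, V=16.00V), C3(3μF, Q=14μC, V=4.67V), C4(2μF, Q=19μC, V=9.50V), C5(5μF, Q=16μC, V=3.20V)
Op 1: GROUND 1: Q1=0; energy lost=1.000
Op 2: CLOSE 4-5: Q_total=35.00, C_total=7.00, V=5.00; Q4=10.00, Q5=25.00; dissipated=28.350
Op 3: GROUND 3: Q3=0; energy lost=32.667
Op 4: GROUND 3: Q3=0; energy lost=0.000
Op 5: GROUND 2: Q2=0; energy lost=128.000
Total dissipated: 190.017 μJ

Answer: 190.02 μJ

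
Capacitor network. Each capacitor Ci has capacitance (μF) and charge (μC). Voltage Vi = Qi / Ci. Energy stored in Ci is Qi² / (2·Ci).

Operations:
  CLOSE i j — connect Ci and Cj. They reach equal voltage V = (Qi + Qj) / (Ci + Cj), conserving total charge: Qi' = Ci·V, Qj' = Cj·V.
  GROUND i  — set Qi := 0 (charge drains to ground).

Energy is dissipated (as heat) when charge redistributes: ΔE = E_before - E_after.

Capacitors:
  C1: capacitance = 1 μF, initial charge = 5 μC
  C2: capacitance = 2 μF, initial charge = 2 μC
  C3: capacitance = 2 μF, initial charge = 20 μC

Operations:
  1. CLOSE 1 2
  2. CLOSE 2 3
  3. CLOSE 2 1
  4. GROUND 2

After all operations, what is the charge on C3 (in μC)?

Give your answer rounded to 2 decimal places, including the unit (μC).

Initial: C1(1μF, Q=5μC, V=5.00V), C2(2μF, Q=2μC, V=1.00V), C3(2μF, Q=20μC, V=10.00V)
Op 1: CLOSE 1-2: Q_total=7.00, C_total=3.00, V=2.33; Q1=2.33, Q2=4.67; dissipated=5.333
Op 2: CLOSE 2-3: Q_total=24.67, C_total=4.00, V=6.17; Q2=12.33, Q3=12.33; dissipated=29.389
Op 3: CLOSE 2-1: Q_total=14.67, C_total=3.00, V=4.89; Q2=9.78, Q1=4.89; dissipated=4.898
Op 4: GROUND 2: Q2=0; energy lost=23.901
Final charges: Q1=4.89, Q2=0.00, Q3=12.33

Answer: 12.33 μC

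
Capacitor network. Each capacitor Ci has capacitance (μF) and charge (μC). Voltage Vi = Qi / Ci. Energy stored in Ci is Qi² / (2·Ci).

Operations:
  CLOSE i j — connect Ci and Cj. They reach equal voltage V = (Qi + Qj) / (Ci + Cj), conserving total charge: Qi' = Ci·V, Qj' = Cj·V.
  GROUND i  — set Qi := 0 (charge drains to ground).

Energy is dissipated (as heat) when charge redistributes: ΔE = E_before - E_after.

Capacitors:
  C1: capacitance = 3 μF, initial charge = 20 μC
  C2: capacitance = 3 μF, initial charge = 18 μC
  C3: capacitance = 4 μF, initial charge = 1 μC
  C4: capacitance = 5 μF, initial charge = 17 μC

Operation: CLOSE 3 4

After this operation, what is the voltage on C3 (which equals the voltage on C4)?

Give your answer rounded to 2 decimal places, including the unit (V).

Initial: C1(3μF, Q=20μC, V=6.67V), C2(3μF, Q=18μC, V=6.00V), C3(4μF, Q=1μC, V=0.25V), C4(5μF, Q=17μC, V=3.40V)
Op 1: CLOSE 3-4: Q_total=18.00, C_total=9.00, V=2.00; Q3=8.00, Q4=10.00; dissipated=11.025

Answer: 2.00 V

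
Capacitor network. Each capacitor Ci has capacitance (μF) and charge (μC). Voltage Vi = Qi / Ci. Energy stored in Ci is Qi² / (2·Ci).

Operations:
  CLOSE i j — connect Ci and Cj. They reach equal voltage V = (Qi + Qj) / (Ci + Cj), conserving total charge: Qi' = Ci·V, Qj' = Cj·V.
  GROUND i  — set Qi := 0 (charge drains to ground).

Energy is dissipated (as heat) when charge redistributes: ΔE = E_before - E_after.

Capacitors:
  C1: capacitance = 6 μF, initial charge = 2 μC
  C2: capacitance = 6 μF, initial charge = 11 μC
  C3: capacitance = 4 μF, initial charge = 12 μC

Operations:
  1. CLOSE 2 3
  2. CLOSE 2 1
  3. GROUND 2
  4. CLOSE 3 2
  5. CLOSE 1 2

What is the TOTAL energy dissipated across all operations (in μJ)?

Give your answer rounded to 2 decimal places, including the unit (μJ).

Initial: C1(6μF, Q=2μC, V=0.33V), C2(6μF, Q=11μC, V=1.83V), C3(4μF, Q=12μC, V=3.00V)
Op 1: CLOSE 2-3: Q_total=23.00, C_total=10.00, V=2.30; Q2=13.80, Q3=9.20; dissipated=1.633
Op 2: CLOSE 2-1: Q_total=15.80, C_total=12.00, V=1.32; Q2=7.90, Q1=7.90; dissipated=5.802
Op 3: GROUND 2: Q2=0; energy lost=5.201
Op 4: CLOSE 3-2: Q_total=9.20, C_total=10.00, V=0.92; Q3=3.68, Q2=5.52; dissipated=6.348
Op 5: CLOSE 1-2: Q_total=13.42, C_total=12.00, V=1.12; Q1=6.71, Q2=6.71; dissipated=0.236
Total dissipated: 19.220 μJ

Answer: 19.22 μJ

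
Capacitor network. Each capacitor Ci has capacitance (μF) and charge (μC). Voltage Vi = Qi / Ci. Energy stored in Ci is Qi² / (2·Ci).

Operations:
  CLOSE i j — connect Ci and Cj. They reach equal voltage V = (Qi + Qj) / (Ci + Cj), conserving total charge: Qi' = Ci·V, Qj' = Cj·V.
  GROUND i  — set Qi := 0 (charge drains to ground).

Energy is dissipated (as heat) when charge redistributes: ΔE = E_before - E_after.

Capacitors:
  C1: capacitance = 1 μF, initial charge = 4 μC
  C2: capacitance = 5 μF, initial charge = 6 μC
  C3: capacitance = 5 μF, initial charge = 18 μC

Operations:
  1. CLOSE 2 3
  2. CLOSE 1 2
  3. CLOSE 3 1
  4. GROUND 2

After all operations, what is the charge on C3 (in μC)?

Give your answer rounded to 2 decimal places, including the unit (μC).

Answer: 12.22 μC

Derivation:
Initial: C1(1μF, Q=4μC, V=4.00V), C2(5μF, Q=6μC, V=1.20V), C3(5μF, Q=18μC, V=3.60V)
Op 1: CLOSE 2-3: Q_total=24.00, C_total=10.00, V=2.40; Q2=12.00, Q3=12.00; dissipated=7.200
Op 2: CLOSE 1-2: Q_total=16.00, C_total=6.00, V=2.67; Q1=2.67, Q2=13.33; dissipated=1.067
Op 3: CLOSE 3-1: Q_total=14.67, C_total=6.00, V=2.44; Q3=12.22, Q1=2.44; dissipated=0.030
Op 4: GROUND 2: Q2=0; energy lost=17.778
Final charges: Q1=2.44, Q2=0.00, Q3=12.22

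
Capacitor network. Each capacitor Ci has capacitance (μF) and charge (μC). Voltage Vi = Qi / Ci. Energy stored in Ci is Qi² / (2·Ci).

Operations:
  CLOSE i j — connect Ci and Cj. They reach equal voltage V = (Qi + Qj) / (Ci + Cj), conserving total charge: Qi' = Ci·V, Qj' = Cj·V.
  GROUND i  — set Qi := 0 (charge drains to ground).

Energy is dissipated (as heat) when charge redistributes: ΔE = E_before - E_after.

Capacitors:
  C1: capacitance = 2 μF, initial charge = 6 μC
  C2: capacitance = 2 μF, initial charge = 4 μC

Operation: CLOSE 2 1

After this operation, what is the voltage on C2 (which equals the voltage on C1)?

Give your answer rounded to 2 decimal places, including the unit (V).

Initial: C1(2μF, Q=6μC, V=3.00V), C2(2μF, Q=4μC, V=2.00V)
Op 1: CLOSE 2-1: Q_total=10.00, C_total=4.00, V=2.50; Q2=5.00, Q1=5.00; dissipated=0.500

Answer: 2.50 V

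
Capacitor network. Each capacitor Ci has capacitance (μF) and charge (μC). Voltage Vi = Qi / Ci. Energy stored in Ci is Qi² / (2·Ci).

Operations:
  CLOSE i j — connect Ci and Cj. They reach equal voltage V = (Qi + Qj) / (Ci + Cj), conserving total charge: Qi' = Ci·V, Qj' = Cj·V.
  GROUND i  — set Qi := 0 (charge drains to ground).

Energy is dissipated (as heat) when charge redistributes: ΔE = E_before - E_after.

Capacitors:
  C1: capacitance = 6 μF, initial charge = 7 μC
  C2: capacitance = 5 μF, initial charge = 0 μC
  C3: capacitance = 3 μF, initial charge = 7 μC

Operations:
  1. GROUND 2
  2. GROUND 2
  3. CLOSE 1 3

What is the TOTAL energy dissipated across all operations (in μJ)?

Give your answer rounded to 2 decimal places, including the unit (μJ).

Initial: C1(6μF, Q=7μC, V=1.17V), C2(5μF, Q=0μC, V=0.00V), C3(3μF, Q=7μC, V=2.33V)
Op 1: GROUND 2: Q2=0; energy lost=0.000
Op 2: GROUND 2: Q2=0; energy lost=0.000
Op 3: CLOSE 1-3: Q_total=14.00, C_total=9.00, V=1.56; Q1=9.33, Q3=4.67; dissipated=1.361
Total dissipated: 1.361 μJ

Answer: 1.36 μJ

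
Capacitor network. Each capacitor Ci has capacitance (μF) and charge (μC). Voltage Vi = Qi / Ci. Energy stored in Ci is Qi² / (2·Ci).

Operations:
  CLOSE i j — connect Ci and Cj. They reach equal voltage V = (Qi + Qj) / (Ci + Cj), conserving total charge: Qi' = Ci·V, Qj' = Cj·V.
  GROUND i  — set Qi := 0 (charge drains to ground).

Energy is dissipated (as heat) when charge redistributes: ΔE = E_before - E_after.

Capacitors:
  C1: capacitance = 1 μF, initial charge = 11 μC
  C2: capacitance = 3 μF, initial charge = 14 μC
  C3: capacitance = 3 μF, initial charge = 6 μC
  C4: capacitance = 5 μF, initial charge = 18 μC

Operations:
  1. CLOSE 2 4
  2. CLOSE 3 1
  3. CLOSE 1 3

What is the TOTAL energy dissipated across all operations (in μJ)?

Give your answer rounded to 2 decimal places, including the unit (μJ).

Initial: C1(1μF, Q=11μC, V=11.00V), C2(3μF, Q=14μC, V=4.67V), C3(3μF, Q=6μC, V=2.00V), C4(5μF, Q=18μC, V=3.60V)
Op 1: CLOSE 2-4: Q_total=32.00, C_total=8.00, V=4.00; Q2=12.00, Q4=20.00; dissipated=1.067
Op 2: CLOSE 3-1: Q_total=17.00, C_total=4.00, V=4.25; Q3=12.75, Q1=4.25; dissipated=30.375
Op 3: CLOSE 1-3: Q_total=17.00, C_total=4.00, V=4.25; Q1=4.25, Q3=12.75; dissipated=0.000
Total dissipated: 31.442 μJ

Answer: 31.44 μJ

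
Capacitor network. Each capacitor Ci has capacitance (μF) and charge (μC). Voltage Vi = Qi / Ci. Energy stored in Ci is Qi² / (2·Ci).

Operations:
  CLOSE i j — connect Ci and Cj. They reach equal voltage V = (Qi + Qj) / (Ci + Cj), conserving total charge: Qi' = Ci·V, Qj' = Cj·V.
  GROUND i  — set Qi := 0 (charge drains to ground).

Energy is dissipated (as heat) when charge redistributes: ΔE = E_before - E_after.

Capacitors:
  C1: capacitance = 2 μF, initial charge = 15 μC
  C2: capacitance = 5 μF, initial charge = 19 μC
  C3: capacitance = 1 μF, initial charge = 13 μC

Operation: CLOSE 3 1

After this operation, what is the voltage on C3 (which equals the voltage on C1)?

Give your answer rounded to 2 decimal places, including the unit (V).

Initial: C1(2μF, Q=15μC, V=7.50V), C2(5μF, Q=19μC, V=3.80V), C3(1μF, Q=13μC, V=13.00V)
Op 1: CLOSE 3-1: Q_total=28.00, C_total=3.00, V=9.33; Q3=9.33, Q1=18.67; dissipated=10.083

Answer: 9.33 V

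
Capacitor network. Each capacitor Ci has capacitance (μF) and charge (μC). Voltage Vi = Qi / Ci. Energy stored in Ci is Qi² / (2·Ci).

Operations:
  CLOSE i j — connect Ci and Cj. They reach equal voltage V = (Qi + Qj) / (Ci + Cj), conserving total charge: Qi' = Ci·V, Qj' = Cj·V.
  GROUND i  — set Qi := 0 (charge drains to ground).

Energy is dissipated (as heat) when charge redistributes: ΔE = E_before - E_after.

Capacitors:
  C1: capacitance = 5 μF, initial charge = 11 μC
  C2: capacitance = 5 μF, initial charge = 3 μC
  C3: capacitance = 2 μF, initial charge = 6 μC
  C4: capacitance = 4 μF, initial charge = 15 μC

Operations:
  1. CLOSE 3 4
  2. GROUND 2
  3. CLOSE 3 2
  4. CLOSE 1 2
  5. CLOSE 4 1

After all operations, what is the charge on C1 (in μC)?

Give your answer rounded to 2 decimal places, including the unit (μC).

Initial: C1(5μF, Q=11μC, V=2.20V), C2(5μF, Q=3μC, V=0.60V), C3(2μF, Q=6μC, V=3.00V), C4(4μF, Q=15μC, V=3.75V)
Op 1: CLOSE 3-4: Q_total=21.00, C_total=6.00, V=3.50; Q3=7.00, Q4=14.00; dissipated=0.375
Op 2: GROUND 2: Q2=0; energy lost=0.900
Op 3: CLOSE 3-2: Q_total=7.00, C_total=7.00, V=1.00; Q3=2.00, Q2=5.00; dissipated=8.750
Op 4: CLOSE 1-2: Q_total=16.00, C_total=10.00, V=1.60; Q1=8.00, Q2=8.00; dissipated=1.800
Op 5: CLOSE 4-1: Q_total=22.00, C_total=9.00, V=2.44; Q4=9.78, Q1=12.22; dissipated=4.011
Final charges: Q1=12.22, Q2=8.00, Q3=2.00, Q4=9.78

Answer: 12.22 μC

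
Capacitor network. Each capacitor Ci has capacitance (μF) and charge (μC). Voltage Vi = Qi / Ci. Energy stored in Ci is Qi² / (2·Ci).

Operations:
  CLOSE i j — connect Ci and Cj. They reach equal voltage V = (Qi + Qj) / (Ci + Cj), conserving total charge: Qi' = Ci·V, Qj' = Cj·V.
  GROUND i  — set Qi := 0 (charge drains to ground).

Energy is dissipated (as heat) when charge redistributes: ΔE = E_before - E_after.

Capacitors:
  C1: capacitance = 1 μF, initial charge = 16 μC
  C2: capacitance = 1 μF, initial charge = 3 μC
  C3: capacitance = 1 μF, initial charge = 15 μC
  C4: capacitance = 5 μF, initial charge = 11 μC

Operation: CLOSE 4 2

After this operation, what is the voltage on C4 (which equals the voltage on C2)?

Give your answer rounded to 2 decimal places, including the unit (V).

Answer: 2.33 V

Derivation:
Initial: C1(1μF, Q=16μC, V=16.00V), C2(1μF, Q=3μC, V=3.00V), C3(1μF, Q=15μC, V=15.00V), C4(5μF, Q=11μC, V=2.20V)
Op 1: CLOSE 4-2: Q_total=14.00, C_total=6.00, V=2.33; Q4=11.67, Q2=2.33; dissipated=0.267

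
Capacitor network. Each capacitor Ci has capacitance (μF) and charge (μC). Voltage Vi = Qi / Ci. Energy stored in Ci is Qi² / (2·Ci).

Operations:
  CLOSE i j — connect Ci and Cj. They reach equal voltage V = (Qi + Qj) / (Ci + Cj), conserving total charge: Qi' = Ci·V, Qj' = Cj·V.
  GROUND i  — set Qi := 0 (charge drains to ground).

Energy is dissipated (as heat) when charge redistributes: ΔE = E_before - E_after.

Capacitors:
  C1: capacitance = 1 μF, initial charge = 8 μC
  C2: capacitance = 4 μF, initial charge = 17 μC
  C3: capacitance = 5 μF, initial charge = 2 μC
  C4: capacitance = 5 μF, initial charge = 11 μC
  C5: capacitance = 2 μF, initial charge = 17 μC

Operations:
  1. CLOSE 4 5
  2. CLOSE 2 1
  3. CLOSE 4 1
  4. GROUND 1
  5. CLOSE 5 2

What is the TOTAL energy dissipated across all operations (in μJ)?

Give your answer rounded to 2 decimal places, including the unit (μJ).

Initial: C1(1μF, Q=8μC, V=8.00V), C2(4μF, Q=17μC, V=4.25V), C3(5μF, Q=2μC, V=0.40V), C4(5μF, Q=11μC, V=2.20V), C5(2μF, Q=17μC, V=8.50V)
Op 1: CLOSE 4-5: Q_total=28.00, C_total=7.00, V=4.00; Q4=20.00, Q5=8.00; dissipated=28.350
Op 2: CLOSE 2-1: Q_total=25.00, C_total=5.00, V=5.00; Q2=20.00, Q1=5.00; dissipated=5.625
Op 3: CLOSE 4-1: Q_total=25.00, C_total=6.00, V=4.17; Q4=20.83, Q1=4.17; dissipated=0.417
Op 4: GROUND 1: Q1=0; energy lost=8.681
Op 5: CLOSE 5-2: Q_total=28.00, C_total=6.00, V=4.67; Q5=9.33, Q2=18.67; dissipated=0.667
Total dissipated: 43.739 μJ

Answer: 43.74 μJ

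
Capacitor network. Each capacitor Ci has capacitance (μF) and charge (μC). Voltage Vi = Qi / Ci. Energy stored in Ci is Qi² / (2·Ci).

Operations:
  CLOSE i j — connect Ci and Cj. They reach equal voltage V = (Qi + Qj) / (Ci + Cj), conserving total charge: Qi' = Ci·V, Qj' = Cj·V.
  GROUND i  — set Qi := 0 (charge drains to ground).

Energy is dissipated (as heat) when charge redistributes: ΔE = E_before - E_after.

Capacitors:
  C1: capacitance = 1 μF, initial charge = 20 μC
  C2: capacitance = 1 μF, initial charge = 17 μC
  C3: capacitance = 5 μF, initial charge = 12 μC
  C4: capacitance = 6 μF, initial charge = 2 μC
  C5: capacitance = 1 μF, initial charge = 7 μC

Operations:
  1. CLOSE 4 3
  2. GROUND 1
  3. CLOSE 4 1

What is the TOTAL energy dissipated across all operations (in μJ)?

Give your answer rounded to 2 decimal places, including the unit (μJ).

Answer: 206.52 μJ

Derivation:
Initial: C1(1μF, Q=20μC, V=20.00V), C2(1μF, Q=17μC, V=17.00V), C3(5μF, Q=12μC, V=2.40V), C4(6μF, Q=2μC, V=0.33V), C5(1μF, Q=7μC, V=7.00V)
Op 1: CLOSE 4-3: Q_total=14.00, C_total=11.00, V=1.27; Q4=7.64, Q3=6.36; dissipated=5.824
Op 2: GROUND 1: Q1=0; energy lost=200.000
Op 3: CLOSE 4-1: Q_total=7.64, C_total=7.00, V=1.09; Q4=6.55, Q1=1.09; dissipated=0.694
Total dissipated: 206.518 μJ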